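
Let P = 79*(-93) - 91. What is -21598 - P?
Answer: -14160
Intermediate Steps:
P = -7438 (P = -7347 - 91 = -7438)
-21598 - P = -21598 - 1*(-7438) = -21598 + 7438 = -14160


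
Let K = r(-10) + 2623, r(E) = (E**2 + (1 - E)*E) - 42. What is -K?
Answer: -2571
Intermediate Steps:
r(E) = -42 + E**2 + E*(1 - E) (r(E) = (E**2 + E*(1 - E)) - 42 = -42 + E**2 + E*(1 - E))
K = 2571 (K = (-42 - 10) + 2623 = -52 + 2623 = 2571)
-K = -1*2571 = -2571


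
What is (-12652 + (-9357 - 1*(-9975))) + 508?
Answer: -11526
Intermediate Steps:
(-12652 + (-9357 - 1*(-9975))) + 508 = (-12652 + (-9357 + 9975)) + 508 = (-12652 + 618) + 508 = -12034 + 508 = -11526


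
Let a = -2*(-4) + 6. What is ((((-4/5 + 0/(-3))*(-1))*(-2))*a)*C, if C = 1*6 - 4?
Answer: -224/5 ≈ -44.800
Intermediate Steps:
C = 2 (C = 6 - 4 = 2)
a = 14 (a = 8 + 6 = 14)
((((-4/5 + 0/(-3))*(-1))*(-2))*a)*C = ((((-4/5 + 0/(-3))*(-1))*(-2))*14)*2 = ((((-4*1/5 + 0*(-1/3))*(-1))*(-2))*14)*2 = ((((-4/5 + 0)*(-1))*(-2))*14)*2 = ((-4/5*(-1)*(-2))*14)*2 = (((4/5)*(-2))*14)*2 = -8/5*14*2 = -112/5*2 = -224/5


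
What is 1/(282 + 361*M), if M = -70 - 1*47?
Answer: -1/41955 ≈ -2.3835e-5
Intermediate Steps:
M = -117 (M = -70 - 47 = -117)
1/(282 + 361*M) = 1/(282 + 361*(-117)) = 1/(282 - 42237) = 1/(-41955) = -1/41955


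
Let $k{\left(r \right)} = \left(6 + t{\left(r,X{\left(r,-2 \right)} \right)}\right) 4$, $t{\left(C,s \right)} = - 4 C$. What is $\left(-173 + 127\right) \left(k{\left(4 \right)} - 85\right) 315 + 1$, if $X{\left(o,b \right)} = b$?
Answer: $1811251$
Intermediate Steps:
$k{\left(r \right)} = 24 - 16 r$ ($k{\left(r \right)} = \left(6 - 4 r\right) 4 = 24 - 16 r$)
$\left(-173 + 127\right) \left(k{\left(4 \right)} - 85\right) 315 + 1 = \left(-173 + 127\right) \left(\left(24 - 64\right) - 85\right) 315 + 1 = - 46 \left(\left(24 - 64\right) - 85\right) 315 + 1 = - 46 \left(-40 - 85\right) 315 + 1 = \left(-46\right) \left(-125\right) 315 + 1 = 5750 \cdot 315 + 1 = 1811250 + 1 = 1811251$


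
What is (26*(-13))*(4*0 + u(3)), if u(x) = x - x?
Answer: 0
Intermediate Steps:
u(x) = 0
(26*(-13))*(4*0 + u(3)) = (26*(-13))*(4*0 + 0) = -338*(0 + 0) = -338*0 = 0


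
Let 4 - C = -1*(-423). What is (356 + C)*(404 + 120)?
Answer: -33012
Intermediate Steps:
C = -419 (C = 4 - (-1)*(-423) = 4 - 1*423 = 4 - 423 = -419)
(356 + C)*(404 + 120) = (356 - 419)*(404 + 120) = -63*524 = -33012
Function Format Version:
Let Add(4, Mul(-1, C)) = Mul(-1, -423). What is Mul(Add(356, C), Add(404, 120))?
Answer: -33012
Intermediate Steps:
C = -419 (C = Add(4, Mul(-1, Mul(-1, -423))) = Add(4, Mul(-1, 423)) = Add(4, -423) = -419)
Mul(Add(356, C), Add(404, 120)) = Mul(Add(356, -419), Add(404, 120)) = Mul(-63, 524) = -33012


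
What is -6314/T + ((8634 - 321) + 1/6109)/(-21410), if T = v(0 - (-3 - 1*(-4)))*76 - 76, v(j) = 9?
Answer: -214177025601/19880640880 ≈ -10.773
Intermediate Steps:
T = 608 (T = 9*76 - 76 = 684 - 76 = 608)
-6314/T + ((8634 - 321) + 1/6109)/(-21410) = -6314/608 + ((8634 - 321) + 1/6109)/(-21410) = -6314*1/608 + (8313 + 1/6109)*(-1/21410) = -3157/304 + (50784118/6109)*(-1/21410) = -3157/304 - 25392059/65396845 = -214177025601/19880640880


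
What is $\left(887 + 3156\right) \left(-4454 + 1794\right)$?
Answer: $-10754380$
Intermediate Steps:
$\left(887 + 3156\right) \left(-4454 + 1794\right) = 4043 \left(-2660\right) = -10754380$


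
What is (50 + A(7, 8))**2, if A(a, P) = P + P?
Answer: 4356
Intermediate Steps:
A(a, P) = 2*P
(50 + A(7, 8))**2 = (50 + 2*8)**2 = (50 + 16)**2 = 66**2 = 4356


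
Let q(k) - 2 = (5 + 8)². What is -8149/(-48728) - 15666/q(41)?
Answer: -253993123/2777496 ≈ -91.447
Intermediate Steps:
q(k) = 171 (q(k) = 2 + (5 + 8)² = 2 + 13² = 2 + 169 = 171)
-8149/(-48728) - 15666/q(41) = -8149/(-48728) - 15666/171 = -8149*(-1/48728) - 15666*1/171 = 8149/48728 - 5222/57 = -253993123/2777496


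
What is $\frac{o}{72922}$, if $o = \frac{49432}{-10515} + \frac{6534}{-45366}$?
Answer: $- \frac{385206187}{5797584489630} \approx -6.6443 \cdot 10^{-5}$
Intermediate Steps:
$o = - \frac{385206187}{79503915}$ ($o = 49432 \left(- \frac{1}{10515}\right) + 6534 \left(- \frac{1}{45366}\right) = - \frac{49432}{10515} - \frac{1089}{7561} = - \frac{385206187}{79503915} \approx -4.8451$)
$\frac{o}{72922} = - \frac{385206187}{79503915 \cdot 72922} = \left(- \frac{385206187}{79503915}\right) \frac{1}{72922} = - \frac{385206187}{5797584489630}$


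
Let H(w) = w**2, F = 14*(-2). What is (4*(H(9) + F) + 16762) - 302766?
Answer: -285792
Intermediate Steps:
F = -28
(4*(H(9) + F) + 16762) - 302766 = (4*(9**2 - 28) + 16762) - 302766 = (4*(81 - 28) + 16762) - 302766 = (4*53 + 16762) - 302766 = (212 + 16762) - 302766 = 16974 - 302766 = -285792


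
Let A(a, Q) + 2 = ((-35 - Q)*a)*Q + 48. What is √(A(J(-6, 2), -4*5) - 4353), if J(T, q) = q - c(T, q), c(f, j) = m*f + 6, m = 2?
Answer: I*√1907 ≈ 43.669*I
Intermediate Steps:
c(f, j) = 6 + 2*f (c(f, j) = 2*f + 6 = 6 + 2*f)
J(T, q) = -6 + q - 2*T (J(T, q) = q - (6 + 2*T) = q + (-6 - 2*T) = -6 + q - 2*T)
A(a, Q) = 46 + Q*a*(-35 - Q) (A(a, Q) = -2 + (((-35 - Q)*a)*Q + 48) = -2 + ((a*(-35 - Q))*Q + 48) = -2 + (Q*a*(-35 - Q) + 48) = -2 + (48 + Q*a*(-35 - Q)) = 46 + Q*a*(-35 - Q))
√(A(J(-6, 2), -4*5) - 4353) = √((46 - (-6 + 2 - 2*(-6))*(-4*5)² - 35*(-4*5)*(-6 + 2 - 2*(-6))) - 4353) = √((46 - 1*(-6 + 2 + 12)*(-20)² - 35*(-20)*(-6 + 2 + 12)) - 4353) = √((46 - 1*8*400 - 35*(-20)*8) - 4353) = √((46 - 3200 + 5600) - 4353) = √(2446 - 4353) = √(-1907) = I*√1907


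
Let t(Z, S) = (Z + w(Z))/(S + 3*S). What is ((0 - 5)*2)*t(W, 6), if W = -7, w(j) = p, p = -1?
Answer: 10/3 ≈ 3.3333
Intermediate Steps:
w(j) = -1
t(Z, S) = (-1 + Z)/(4*S) (t(Z, S) = (Z - 1)/(S + 3*S) = (-1 + Z)/((4*S)) = (-1 + Z)*(1/(4*S)) = (-1 + Z)/(4*S))
((0 - 5)*2)*t(W, 6) = ((0 - 5)*2)*((¼)*(-1 - 7)/6) = (-5*2)*((¼)*(⅙)*(-8)) = -10*(-⅓) = 10/3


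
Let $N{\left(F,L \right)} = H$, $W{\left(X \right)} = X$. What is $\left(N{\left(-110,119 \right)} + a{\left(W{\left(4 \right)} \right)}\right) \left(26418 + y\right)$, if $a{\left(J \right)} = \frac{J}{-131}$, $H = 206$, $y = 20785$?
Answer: $\frac{1273631346}{131} \approx 9.7224 \cdot 10^{6}$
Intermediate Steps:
$N{\left(F,L \right)} = 206$
$a{\left(J \right)} = - \frac{J}{131}$
$\left(N{\left(-110,119 \right)} + a{\left(W{\left(4 \right)} \right)}\right) \left(26418 + y\right) = \left(206 - \frac{4}{131}\right) \left(26418 + 20785\right) = \left(206 - \frac{4}{131}\right) 47203 = \frac{26982}{131} \cdot 47203 = \frac{1273631346}{131}$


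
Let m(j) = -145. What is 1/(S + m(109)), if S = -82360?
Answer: -1/82505 ≈ -1.2120e-5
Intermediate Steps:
1/(S + m(109)) = 1/(-82360 - 145) = 1/(-82505) = -1/82505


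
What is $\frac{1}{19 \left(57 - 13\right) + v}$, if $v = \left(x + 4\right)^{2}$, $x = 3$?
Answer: $\frac{1}{885} \approx 0.0011299$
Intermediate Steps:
$v = 49$ ($v = \left(3 + 4\right)^{2} = 7^{2} = 49$)
$\frac{1}{19 \left(57 - 13\right) + v} = \frac{1}{19 \left(57 - 13\right) + 49} = \frac{1}{19 \cdot 44 + 49} = \frac{1}{836 + 49} = \frac{1}{885}$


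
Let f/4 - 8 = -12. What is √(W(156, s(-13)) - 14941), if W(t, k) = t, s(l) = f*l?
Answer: I*√14785 ≈ 121.59*I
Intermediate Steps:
f = -16 (f = 32 + 4*(-12) = 32 - 48 = -16)
s(l) = -16*l
√(W(156, s(-13)) - 14941) = √(156 - 14941) = √(-14785) = I*√14785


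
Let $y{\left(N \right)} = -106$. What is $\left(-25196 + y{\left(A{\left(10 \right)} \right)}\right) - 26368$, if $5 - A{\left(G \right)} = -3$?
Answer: $-51670$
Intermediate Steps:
$A{\left(G \right)} = 8$ ($A{\left(G \right)} = 5 - -3 = 5 + 3 = 8$)
$\left(-25196 + y{\left(A{\left(10 \right)} \right)}\right) - 26368 = \left(-25196 - 106\right) - 26368 = -25302 - 26368 = -51670$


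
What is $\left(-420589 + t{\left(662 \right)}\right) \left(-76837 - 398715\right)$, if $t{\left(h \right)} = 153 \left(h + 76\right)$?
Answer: $146315461600$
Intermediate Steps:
$t{\left(h \right)} = 11628 + 153 h$ ($t{\left(h \right)} = 153 \left(76 + h\right) = 11628 + 153 h$)
$\left(-420589 + t{\left(662 \right)}\right) \left(-76837 - 398715\right) = \left(-420589 + \left(11628 + 153 \cdot 662\right)\right) \left(-76837 - 398715\right) = \left(-420589 + \left(11628 + 101286\right)\right) \left(-475552\right) = \left(-420589 + 112914\right) \left(-475552\right) = \left(-307675\right) \left(-475552\right) = 146315461600$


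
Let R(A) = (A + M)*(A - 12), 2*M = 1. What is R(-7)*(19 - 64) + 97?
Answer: -10921/2 ≈ -5460.5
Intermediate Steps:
M = ½ (M = (½)*1 = ½ ≈ 0.50000)
R(A) = (½ + A)*(-12 + A) (R(A) = (A + ½)*(A - 12) = (½ + A)*(-12 + A))
R(-7)*(19 - 64) + 97 = (-6 + (-7)² - 23/2*(-7))*(19 - 64) + 97 = (-6 + 49 + 161/2)*(-45) + 97 = (247/2)*(-45) + 97 = -11115/2 + 97 = -10921/2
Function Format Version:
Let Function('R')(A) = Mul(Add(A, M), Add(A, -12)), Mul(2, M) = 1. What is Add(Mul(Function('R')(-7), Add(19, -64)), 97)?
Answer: Rational(-10921, 2) ≈ -5460.5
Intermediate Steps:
M = Rational(1, 2) (M = Mul(Rational(1, 2), 1) = Rational(1, 2) ≈ 0.50000)
Function('R')(A) = Mul(Add(Rational(1, 2), A), Add(-12, A)) (Function('R')(A) = Mul(Add(A, Rational(1, 2)), Add(A, -12)) = Mul(Add(Rational(1, 2), A), Add(-12, A)))
Add(Mul(Function('R')(-7), Add(19, -64)), 97) = Add(Mul(Add(-6, Pow(-7, 2), Mul(Rational(-23, 2), -7)), Add(19, -64)), 97) = Add(Mul(Add(-6, 49, Rational(161, 2)), -45), 97) = Add(Mul(Rational(247, 2), -45), 97) = Add(Rational(-11115, 2), 97) = Rational(-10921, 2)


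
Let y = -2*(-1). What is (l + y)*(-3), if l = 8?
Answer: -30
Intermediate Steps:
y = 2
(l + y)*(-3) = (8 + 2)*(-3) = 10*(-3) = -30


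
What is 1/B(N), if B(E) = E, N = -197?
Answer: -1/197 ≈ -0.0050761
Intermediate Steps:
1/B(N) = 1/(-197) = -1/197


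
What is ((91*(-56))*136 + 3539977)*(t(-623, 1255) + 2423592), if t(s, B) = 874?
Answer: 6902263169186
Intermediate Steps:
((91*(-56))*136 + 3539977)*(t(-623, 1255) + 2423592) = ((91*(-56))*136 + 3539977)*(874 + 2423592) = (-5096*136 + 3539977)*2424466 = (-693056 + 3539977)*2424466 = 2846921*2424466 = 6902263169186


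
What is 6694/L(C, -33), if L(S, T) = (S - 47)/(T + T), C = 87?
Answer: -110451/10 ≈ -11045.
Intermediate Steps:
L(S, T) = (-47 + S)/(2*T) (L(S, T) = (-47 + S)/((2*T)) = (-47 + S)*(1/(2*T)) = (-47 + S)/(2*T))
6694/L(C, -33) = 6694/(((½)*(-47 + 87)/(-33))) = 6694/(((½)*(-1/33)*40)) = 6694/(-20/33) = 6694*(-33/20) = -110451/10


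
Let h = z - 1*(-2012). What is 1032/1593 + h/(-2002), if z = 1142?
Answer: -493043/531531 ≈ -0.92759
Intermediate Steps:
h = 3154 (h = 1142 - 1*(-2012) = 1142 + 2012 = 3154)
1032/1593 + h/(-2002) = 1032/1593 + 3154/(-2002) = 1032*(1/1593) + 3154*(-1/2002) = 344/531 - 1577/1001 = -493043/531531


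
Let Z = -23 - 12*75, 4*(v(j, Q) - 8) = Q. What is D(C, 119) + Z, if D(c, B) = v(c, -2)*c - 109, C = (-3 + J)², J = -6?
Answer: -849/2 ≈ -424.50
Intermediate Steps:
v(j, Q) = 8 + Q/4
C = 81 (C = (-3 - 6)² = (-9)² = 81)
D(c, B) = -109 + 15*c/2 (D(c, B) = (8 + (¼)*(-2))*c - 109 = (8 - ½)*c - 109 = 15*c/2 - 109 = -109 + 15*c/2)
Z = -923 (Z = -23 - 900 = -923)
D(C, 119) + Z = (-109 + (15/2)*81) - 923 = (-109 + 1215/2) - 923 = 997/2 - 923 = -849/2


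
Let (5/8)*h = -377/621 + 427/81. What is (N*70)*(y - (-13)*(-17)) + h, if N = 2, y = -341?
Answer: -146566936/1863 ≈ -78673.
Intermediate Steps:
h = 13904/1863 (h = 8*(-377/621 + 427/81)/5 = (8/5)*(8690/1863) = 13904/1863 ≈ 7.4632)
(N*70)*(y - (-13)*(-17)) + h = (2*70)*(-341 - (-13)*(-17)) + 13904/1863 = 140*(-341 - 1*221) + 13904/1863 = 140*(-341 - 221) + 13904/1863 = 140*(-562) + 13904/1863 = -78680 + 13904/1863 = -146566936/1863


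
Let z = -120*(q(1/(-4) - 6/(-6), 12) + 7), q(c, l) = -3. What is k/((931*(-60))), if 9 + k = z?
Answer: 163/18620 ≈ 0.0087540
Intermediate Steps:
z = -480 (z = -120*(-3 + 7) = -120*4 = -480)
k = -489 (k = -9 - 480 = -489)
k/((931*(-60))) = -489/(931*(-60)) = -489/(-55860) = -489*(-1/55860) = 163/18620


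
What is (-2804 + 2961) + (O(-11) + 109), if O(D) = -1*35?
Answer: 231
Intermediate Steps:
O(D) = -35
(-2804 + 2961) + (O(-11) + 109) = (-2804 + 2961) + (-35 + 109) = 157 + 74 = 231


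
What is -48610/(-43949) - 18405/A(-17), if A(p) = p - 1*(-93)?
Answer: -805186985/3340124 ≈ -241.06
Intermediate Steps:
A(p) = 93 + p (A(p) = p + 93 = 93 + p)
-48610/(-43949) - 18405/A(-17) = -48610/(-43949) - 18405/(93 - 17) = -48610*(-1/43949) - 18405/76 = 48610/43949 - 18405*1/76 = 48610/43949 - 18405/76 = -805186985/3340124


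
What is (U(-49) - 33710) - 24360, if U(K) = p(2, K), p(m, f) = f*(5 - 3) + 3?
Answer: -58165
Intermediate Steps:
p(m, f) = 3 + 2*f (p(m, f) = f*2 + 3 = 2*f + 3 = 3 + 2*f)
U(K) = 3 + 2*K
(U(-49) - 33710) - 24360 = ((3 + 2*(-49)) - 33710) - 24360 = ((3 - 98) - 33710) - 24360 = (-95 - 33710) - 24360 = -33805 - 24360 = -58165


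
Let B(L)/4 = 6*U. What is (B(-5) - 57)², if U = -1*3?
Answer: 16641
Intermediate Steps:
U = -3
B(L) = -72 (B(L) = 4*(6*(-3)) = 4*(-18) = -72)
(B(-5) - 57)² = (-72 - 57)² = (-129)² = 16641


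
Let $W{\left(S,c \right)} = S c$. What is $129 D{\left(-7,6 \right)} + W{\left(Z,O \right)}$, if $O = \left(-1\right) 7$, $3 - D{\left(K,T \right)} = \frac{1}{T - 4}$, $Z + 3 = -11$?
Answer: $\frac{841}{2} \approx 420.5$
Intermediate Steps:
$Z = -14$ ($Z = -3 - 11 = -14$)
$D{\left(K,T \right)} = 3 - \frac{1}{-4 + T}$ ($D{\left(K,T \right)} = 3 - \frac{1}{T - 4} = 3 - \frac{1}{-4 + T}$)
$O = -7$
$129 D{\left(-7,6 \right)} + W{\left(Z,O \right)} = 129 \frac{-13 + 3 \cdot 6}{-4 + 6} - -98 = 129 \frac{-13 + 18}{2} + 98 = 129 \cdot \frac{1}{2} \cdot 5 + 98 = 129 \cdot \frac{5}{2} + 98 = \frac{645}{2} + 98 = \frac{841}{2}$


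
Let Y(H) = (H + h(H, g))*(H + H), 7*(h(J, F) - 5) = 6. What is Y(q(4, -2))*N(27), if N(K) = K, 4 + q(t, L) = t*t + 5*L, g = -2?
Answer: 5940/7 ≈ 848.57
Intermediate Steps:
h(J, F) = 41/7 (h(J, F) = 5 + (⅐)*6 = 5 + 6/7 = 41/7)
q(t, L) = -4 + t² + 5*L (q(t, L) = -4 + (t*t + 5*L) = -4 + (t² + 5*L) = -4 + t² + 5*L)
Y(H) = 2*H*(41/7 + H) (Y(H) = (H + 41/7)*(H + H) = (41/7 + H)*(2*H) = 2*H*(41/7 + H))
Y(q(4, -2))*N(27) = (2*(-4 + 4² + 5*(-2))*(41 + 7*(-4 + 4² + 5*(-2)))/7)*27 = (2*(-4 + 16 - 10)*(41 + 7*(-4 + 16 - 10))/7)*27 = ((2/7)*2*(41 + 7*2))*27 = ((2/7)*2*(41 + 14))*27 = ((2/7)*2*55)*27 = (220/7)*27 = 5940/7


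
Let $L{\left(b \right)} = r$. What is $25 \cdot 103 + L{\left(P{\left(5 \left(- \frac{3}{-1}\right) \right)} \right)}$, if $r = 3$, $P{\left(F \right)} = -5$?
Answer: $2578$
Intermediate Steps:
$L{\left(b \right)} = 3$
$25 \cdot 103 + L{\left(P{\left(5 \left(- \frac{3}{-1}\right) \right)} \right)} = 25 \cdot 103 + 3 = 2575 + 3 = 2578$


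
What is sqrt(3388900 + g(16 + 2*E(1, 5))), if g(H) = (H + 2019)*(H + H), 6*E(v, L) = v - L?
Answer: 2*sqrt(7759247)/3 ≈ 1857.0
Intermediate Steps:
E(v, L) = -L/6 + v/6 (E(v, L) = (v - L)/6 = -L/6 + v/6)
g(H) = 2*H*(2019 + H) (g(H) = (2019 + H)*(2*H) = 2*H*(2019 + H))
sqrt(3388900 + g(16 + 2*E(1, 5))) = sqrt(3388900 + 2*(16 + 2*(-1/6*5 + (1/6)*1))*(2019 + (16 + 2*(-1/6*5 + (1/6)*1)))) = sqrt(3388900 + 2*(16 + 2*(-5/6 + 1/6))*(2019 + (16 + 2*(-5/6 + 1/6)))) = sqrt(3388900 + 2*(16 + 2*(-2/3))*(2019 + (16 + 2*(-2/3)))) = sqrt(3388900 + 2*(16 - 4/3)*(2019 + (16 - 4/3))) = sqrt(3388900 + 2*(44/3)*(2019 + 44/3)) = sqrt(3388900 + 2*(44/3)*(6101/3)) = sqrt(3388900 + 536888/9) = sqrt(31036988/9) = 2*sqrt(7759247)/3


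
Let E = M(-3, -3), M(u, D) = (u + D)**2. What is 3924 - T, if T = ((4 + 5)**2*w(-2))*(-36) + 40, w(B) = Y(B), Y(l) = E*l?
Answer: -206068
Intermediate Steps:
M(u, D) = (D + u)**2
E = 36 (E = (-3 - 3)**2 = (-6)**2 = 36)
Y(l) = 36*l
w(B) = 36*B
T = 209992 (T = ((4 + 5)**2*(36*(-2)))*(-36) + 40 = (9**2*(-72))*(-36) + 40 = (81*(-72))*(-36) + 40 = -5832*(-36) + 40 = 209952 + 40 = 209992)
3924 - T = 3924 - 1*209992 = 3924 - 209992 = -206068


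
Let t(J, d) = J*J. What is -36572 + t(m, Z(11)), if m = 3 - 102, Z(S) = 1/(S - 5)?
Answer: -26771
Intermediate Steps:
Z(S) = 1/(-5 + S)
m = -99
t(J, d) = J²
-36572 + t(m, Z(11)) = -36572 + (-99)² = -36572 + 9801 = -26771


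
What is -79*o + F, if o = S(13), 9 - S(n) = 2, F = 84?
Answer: -469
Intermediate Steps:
S(n) = 7 (S(n) = 9 - 1*2 = 9 - 2 = 7)
o = 7
-79*o + F = -79*7 + 84 = -553 + 84 = -469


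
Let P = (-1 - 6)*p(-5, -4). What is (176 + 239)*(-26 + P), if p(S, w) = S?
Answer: 3735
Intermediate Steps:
P = 35 (P = (-1 - 6)*(-5) = -7*(-5) = 35)
(176 + 239)*(-26 + P) = (176 + 239)*(-26 + 35) = 415*9 = 3735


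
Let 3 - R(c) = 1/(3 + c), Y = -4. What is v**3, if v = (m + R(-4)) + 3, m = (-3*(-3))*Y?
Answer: -24389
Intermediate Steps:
R(c) = 3 - 1/(3 + c)
m = -36 (m = -3*(-3)*(-4) = 9*(-4) = -36)
v = -29 (v = (-36 + (8 + 3*(-4))/(3 - 4)) + 3 = (-36 + (8 - 12)/(-1)) + 3 = (-36 - 1*(-4)) + 3 = (-36 + 4) + 3 = -32 + 3 = -29)
v**3 = (-29)**3 = -24389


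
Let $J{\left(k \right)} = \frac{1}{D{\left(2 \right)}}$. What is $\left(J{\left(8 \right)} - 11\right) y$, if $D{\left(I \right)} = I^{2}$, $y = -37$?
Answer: $\frac{1591}{4} \approx 397.75$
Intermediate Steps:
$J{\left(k \right)} = \frac{1}{4}$ ($J{\left(k \right)} = \frac{1}{2^{2}} = \frac{1}{4}$)
$\left(J{\left(8 \right)} - 11\right) y = \left(\frac{1}{4} - 11\right) \left(-37\right) = \left(- \frac{43}{4}\right) \left(-37\right) = \frac{1591}{4}$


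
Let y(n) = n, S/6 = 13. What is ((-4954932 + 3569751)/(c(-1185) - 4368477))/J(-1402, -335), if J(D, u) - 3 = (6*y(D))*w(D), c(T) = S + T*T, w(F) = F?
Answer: 17101/431584722458 ≈ 3.9624e-8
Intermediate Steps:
S = 78 (S = 6*13 = 78)
c(T) = 78 + T² (c(T) = 78 + T*T = 78 + T²)
J(D, u) = 3 + 6*D² (J(D, u) = 3 + (6*D)*D = 3 + 6*D²)
((-4954932 + 3569751)/(c(-1185) - 4368477))/J(-1402, -335) = ((-4954932 + 3569751)/((78 + (-1185)²) - 4368477))/(3 + 6*(-1402)²) = (-1385181/((78 + 1404225) - 4368477))/(3 + 6*1965604) = (-1385181/(1404303 - 4368477))/(3 + 11793624) = -1385181/(-2964174)/11793627 = -1385181*(-1/2964174)*(1/11793627) = (461727/988058)*(1/11793627) = 17101/431584722458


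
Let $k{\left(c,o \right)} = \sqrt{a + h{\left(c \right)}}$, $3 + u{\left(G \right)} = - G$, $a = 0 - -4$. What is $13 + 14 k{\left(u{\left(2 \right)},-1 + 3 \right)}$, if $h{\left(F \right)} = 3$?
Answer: $13 + 14 \sqrt{7} \approx 50.041$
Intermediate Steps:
$a = 4$ ($a = 0 + 4 = 4$)
$u{\left(G \right)} = -3 - G$
$k{\left(c,o \right)} = \sqrt{7}$ ($k{\left(c,o \right)} = \sqrt{4 + 3} = \sqrt{7}$)
$13 + 14 k{\left(u{\left(2 \right)},-1 + 3 \right)} = 13 + 14 \sqrt{7}$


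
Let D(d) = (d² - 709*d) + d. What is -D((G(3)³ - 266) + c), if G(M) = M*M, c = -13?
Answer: 116100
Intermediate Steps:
G(M) = M²
D(d) = d² - 708*d
-D((G(3)³ - 266) + c) = -(((3²)³ - 266) - 13)*(-708 + (((3²)³ - 266) - 13)) = -((9³ - 266) - 13)*(-708 + ((9³ - 266) - 13)) = -((729 - 266) - 13)*(-708 + ((729 - 266) - 13)) = -(463 - 13)*(-708 + (463 - 13)) = -450*(-708 + 450) = -450*(-258) = -1*(-116100) = 116100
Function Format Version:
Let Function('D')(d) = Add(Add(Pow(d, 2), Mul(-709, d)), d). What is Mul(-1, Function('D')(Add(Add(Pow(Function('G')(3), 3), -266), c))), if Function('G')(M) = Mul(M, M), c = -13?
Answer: 116100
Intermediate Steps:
Function('G')(M) = Pow(M, 2)
Function('D')(d) = Add(Pow(d, 2), Mul(-708, d))
Mul(-1, Function('D')(Add(Add(Pow(Function('G')(3), 3), -266), c))) = Mul(-1, Mul(Add(Add(Pow(Pow(3, 2), 3), -266), -13), Add(-708, Add(Add(Pow(Pow(3, 2), 3), -266), -13)))) = Mul(-1, Mul(Add(Add(Pow(9, 3), -266), -13), Add(-708, Add(Add(Pow(9, 3), -266), -13)))) = Mul(-1, Mul(Add(Add(729, -266), -13), Add(-708, Add(Add(729, -266), -13)))) = Mul(-1, Mul(Add(463, -13), Add(-708, Add(463, -13)))) = Mul(-1, Mul(450, Add(-708, 450))) = Mul(-1, Mul(450, -258)) = Mul(-1, -116100) = 116100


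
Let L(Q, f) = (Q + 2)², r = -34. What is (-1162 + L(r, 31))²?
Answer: 19044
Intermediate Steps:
L(Q, f) = (2 + Q)²
(-1162 + L(r, 31))² = (-1162 + (2 - 34)²)² = (-1162 + (-32)²)² = (-1162 + 1024)² = (-138)² = 19044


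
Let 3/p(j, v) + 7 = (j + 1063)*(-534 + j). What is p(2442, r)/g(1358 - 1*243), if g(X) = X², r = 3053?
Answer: 3/8314108213925 ≈ 3.6083e-13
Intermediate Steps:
p(j, v) = 3/(-7 + (-534 + j)*(1063 + j)) (p(j, v) = 3/(-7 + (j + 1063)*(-534 + j)) = 3/(-7 + (1063 + j)*(-534 + j)) = 3/(-7 + (-534 + j)*(1063 + j)))
p(2442, r)/g(1358 - 1*243) = (3/(-567649 + 2442² + 529*2442))/((1358 - 1*243)²) = (3/(-567649 + 5963364 + 1291818))/((1358 - 243)²) = (3/6687533)/(1115²) = (3*(1/6687533))/1243225 = (3/6687533)*(1/1243225) = 3/8314108213925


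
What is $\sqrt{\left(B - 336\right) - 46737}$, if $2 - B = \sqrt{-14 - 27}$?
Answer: $\sqrt{-47071 - i \sqrt{41}} \approx 0.015 - 216.96 i$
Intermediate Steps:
$B = 2 - i \sqrt{41}$ ($B = 2 - \sqrt{-14 - 27} = 2 - \sqrt{-41} = 2 - i \sqrt{41} \approx 2.0 - 6.4031 i$)
$\sqrt{\left(B - 336\right) - 46737} = \sqrt{\left(\left(2 - i \sqrt{41}\right) - 336\right) - 46737} = \sqrt{\left(-334 - i \sqrt{41}\right) - 46737} = \sqrt{-47071 - i \sqrt{41}}$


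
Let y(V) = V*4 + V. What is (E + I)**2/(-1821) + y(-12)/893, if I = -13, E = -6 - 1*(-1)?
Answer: -132864/542051 ≈ -0.24511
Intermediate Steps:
E = -5 (E = -6 + 1 = -5)
y(V) = 5*V (y(V) = 4*V + V = 5*V)
(E + I)**2/(-1821) + y(-12)/893 = (-5 - 13)**2/(-1821) + (5*(-12))/893 = (-18)**2*(-1/1821) - 60*1/893 = 324*(-1/1821) - 60/893 = -108/607 - 60/893 = -132864/542051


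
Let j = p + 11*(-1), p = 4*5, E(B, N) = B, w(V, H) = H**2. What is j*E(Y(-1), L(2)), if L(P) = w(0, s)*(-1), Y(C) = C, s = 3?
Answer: -9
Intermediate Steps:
L(P) = -9 (L(P) = 3**2*(-1) = 9*(-1) = -9)
p = 20
j = 9 (j = 20 + 11*(-1) = 20 - 11 = 9)
j*E(Y(-1), L(2)) = 9*(-1) = -9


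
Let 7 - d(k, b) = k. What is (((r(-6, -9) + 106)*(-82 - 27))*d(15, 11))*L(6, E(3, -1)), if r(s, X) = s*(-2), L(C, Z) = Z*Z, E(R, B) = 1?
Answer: 102896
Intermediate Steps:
d(k, b) = 7 - k
L(C, Z) = Z**2
r(s, X) = -2*s
(((r(-6, -9) + 106)*(-82 - 27))*d(15, 11))*L(6, E(3, -1)) = (((-2*(-6) + 106)*(-82 - 27))*(7 - 1*15))*1**2 = (((12 + 106)*(-109))*(7 - 15))*1 = ((118*(-109))*(-8))*1 = -12862*(-8)*1 = 102896*1 = 102896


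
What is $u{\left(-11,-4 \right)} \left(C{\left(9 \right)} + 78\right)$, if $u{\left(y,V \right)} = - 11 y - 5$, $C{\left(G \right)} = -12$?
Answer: $7656$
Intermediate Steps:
$u{\left(y,V \right)} = -5 - 11 y$ ($u{\left(y,V \right)} = - 11 y - 5 = -5 - 11 y$)
$u{\left(-11,-4 \right)} \left(C{\left(9 \right)} + 78\right) = \left(-5 - -121\right) \left(-12 + 78\right) = \left(-5 + 121\right) 66 = 116 \cdot 66 = 7656$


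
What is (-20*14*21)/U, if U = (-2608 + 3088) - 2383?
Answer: 5880/1903 ≈ 3.0899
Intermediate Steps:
U = -1903 (U = 480 - 2383 = -1903)
(-20*14*21)/U = (-20*14*21)/(-1903) = -280*21*(-1/1903) = -5880*(-1/1903) = 5880/1903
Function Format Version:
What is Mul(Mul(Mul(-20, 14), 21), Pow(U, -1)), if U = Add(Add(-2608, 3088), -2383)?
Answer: Rational(5880, 1903) ≈ 3.0899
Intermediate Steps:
U = -1903 (U = Add(480, -2383) = -1903)
Mul(Mul(Mul(-20, 14), 21), Pow(U, -1)) = Mul(Mul(Mul(-20, 14), 21), Pow(-1903, -1)) = Mul(Mul(-280, 21), Rational(-1, 1903)) = Mul(-5880, Rational(-1, 1903)) = Rational(5880, 1903)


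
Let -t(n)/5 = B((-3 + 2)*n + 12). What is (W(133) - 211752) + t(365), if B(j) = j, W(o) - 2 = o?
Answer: -209852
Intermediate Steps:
W(o) = 2 + o
t(n) = -60 + 5*n (t(n) = -5*((-3 + 2)*n + 12) = -5*(-n + 12) = -5*(12 - n) = -60 + 5*n)
(W(133) - 211752) + t(365) = ((2 + 133) - 211752) + (-60 + 5*365) = (135 - 211752) + (-60 + 1825) = -211617 + 1765 = -209852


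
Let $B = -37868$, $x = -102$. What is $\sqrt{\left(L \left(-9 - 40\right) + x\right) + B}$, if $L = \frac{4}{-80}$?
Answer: $\frac{i \sqrt{3796755}}{10} \approx 194.85 i$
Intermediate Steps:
$L = - \frac{1}{20}$ ($L = 4 \left(- \frac{1}{80}\right) = - \frac{1}{20} \approx -0.05$)
$\sqrt{\left(L \left(-9 - 40\right) + x\right) + B} = \sqrt{\left(- \frac{-9 - 40}{20} - 102\right) - 37868} = \sqrt{\left(\left(- \frac{1}{20}\right) \left(-49\right) - 102\right) - 37868} = \sqrt{\left(\frac{49}{20} - 102\right) - 37868} = \sqrt{- \frac{1991}{20} - 37868} = \sqrt{- \frac{759351}{20}} = \frac{i \sqrt{3796755}}{10}$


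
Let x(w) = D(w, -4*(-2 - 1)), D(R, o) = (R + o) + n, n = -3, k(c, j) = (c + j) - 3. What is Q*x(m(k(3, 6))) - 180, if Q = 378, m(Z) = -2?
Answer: 2466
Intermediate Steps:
k(c, j) = -3 + c + j
D(R, o) = -3 + R + o (D(R, o) = (R + o) - 3 = -3 + R + o)
x(w) = 9 + w (x(w) = -3 + w - 4*(-2 - 1) = -3 + w - 4*(-3) = -3 + w + 12 = 9 + w)
Q*x(m(k(3, 6))) - 180 = 378*(9 - 2) - 180 = 378*7 - 180 = 2646 - 180 = 2466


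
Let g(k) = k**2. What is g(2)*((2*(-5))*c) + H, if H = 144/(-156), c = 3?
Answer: -1572/13 ≈ -120.92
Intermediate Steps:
H = -12/13 (H = 144*(-1/156) = -12/13 ≈ -0.92308)
g(2)*((2*(-5))*c) + H = 2**2*((2*(-5))*3) - 12/13 = 4*(-10*3) - 12/13 = 4*(-30) - 12/13 = -120 - 12/13 = -1572/13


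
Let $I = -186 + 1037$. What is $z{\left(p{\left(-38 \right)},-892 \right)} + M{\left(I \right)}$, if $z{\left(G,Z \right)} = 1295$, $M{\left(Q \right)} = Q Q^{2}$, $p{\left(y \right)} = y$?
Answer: $616296346$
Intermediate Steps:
$I = 851$
$M{\left(Q \right)} = Q^{3}$
$z{\left(p{\left(-38 \right)},-892 \right)} + M{\left(I \right)} = 1295 + 851^{3} = 1295 + 616295051 = 616296346$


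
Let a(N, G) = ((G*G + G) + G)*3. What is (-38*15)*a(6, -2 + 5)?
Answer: -25650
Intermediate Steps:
a(N, G) = 3*G² + 6*G (a(N, G) = ((G² + G) + G)*3 = ((G + G²) + G)*3 = (G² + 2*G)*3 = 3*G² + 6*G)
(-38*15)*a(6, -2 + 5) = (-38*15)*(3*(-2 + 5)*(2 + (-2 + 5))) = -1710*3*(2 + 3) = -1710*3*5 = -570*45 = -25650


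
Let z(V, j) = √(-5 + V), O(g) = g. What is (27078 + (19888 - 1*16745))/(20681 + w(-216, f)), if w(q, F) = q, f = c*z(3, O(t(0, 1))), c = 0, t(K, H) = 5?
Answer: 30221/20465 ≈ 1.4767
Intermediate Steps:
f = 0 (f = 0*√(-5 + 3) = 0*√(-2) = 0*(I*√2) = 0)
(27078 + (19888 - 1*16745))/(20681 + w(-216, f)) = (27078 + (19888 - 1*16745))/(20681 - 216) = (27078 + (19888 - 16745))/20465 = (27078 + 3143)*(1/20465) = 30221*(1/20465) = 30221/20465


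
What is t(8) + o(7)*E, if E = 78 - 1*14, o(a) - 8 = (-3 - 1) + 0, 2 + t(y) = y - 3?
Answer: 259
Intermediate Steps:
t(y) = -5 + y (t(y) = -2 + (y - 3) = -2 + (-3 + y) = -5 + y)
o(a) = 4 (o(a) = 8 + ((-3 - 1) + 0) = 8 + (-4 + 0) = 8 - 4 = 4)
E = 64 (E = 78 - 14 = 64)
t(8) + o(7)*E = (-5 + 8) + 4*64 = 3 + 256 = 259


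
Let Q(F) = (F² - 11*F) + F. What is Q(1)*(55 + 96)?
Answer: -1359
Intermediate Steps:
Q(F) = F² - 10*F
Q(1)*(55 + 96) = (1*(-10 + 1))*(55 + 96) = (1*(-9))*151 = -9*151 = -1359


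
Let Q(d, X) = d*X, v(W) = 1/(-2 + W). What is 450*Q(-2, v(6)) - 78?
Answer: -303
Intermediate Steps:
Q(d, X) = X*d
450*Q(-2, v(6)) - 78 = 450*(-2/(-2 + 6)) - 78 = 450*(-2/4) - 78 = 450*((1/4)*(-2)) - 78 = 450*(-1/2) - 78 = -225 - 78 = -303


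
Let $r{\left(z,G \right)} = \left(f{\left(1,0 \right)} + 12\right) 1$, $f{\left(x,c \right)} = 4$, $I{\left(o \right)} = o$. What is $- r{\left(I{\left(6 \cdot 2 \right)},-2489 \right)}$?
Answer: $-16$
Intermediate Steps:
$r{\left(z,G \right)} = 16$ ($r{\left(z,G \right)} = \left(4 + 12\right) 1 = 16 \cdot 1 = 16$)
$- r{\left(I{\left(6 \cdot 2 \right)},-2489 \right)} = \left(-1\right) 16 = -16$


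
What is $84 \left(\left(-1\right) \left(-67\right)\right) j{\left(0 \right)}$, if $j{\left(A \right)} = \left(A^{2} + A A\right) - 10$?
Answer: $-56280$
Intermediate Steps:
$j{\left(A \right)} = -10 + 2 A^{2}$ ($j{\left(A \right)} = \left(A^{2} + A^{2}\right) - 10 = 2 A^{2} - 10 = -10 + 2 A^{2}$)
$84 \left(\left(-1\right) \left(-67\right)\right) j{\left(0 \right)} = 84 \left(\left(-1\right) \left(-67\right)\right) \left(-10 + 2 \cdot 0^{2}\right) = 84 \cdot 67 \left(-10 + 2 \cdot 0\right) = 5628 \left(-10 + 0\right) = 5628 \left(-10\right) = -56280$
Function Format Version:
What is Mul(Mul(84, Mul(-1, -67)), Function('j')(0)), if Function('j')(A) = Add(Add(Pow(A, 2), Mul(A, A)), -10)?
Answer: -56280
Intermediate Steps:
Function('j')(A) = Add(-10, Mul(2, Pow(A, 2))) (Function('j')(A) = Add(Add(Pow(A, 2), Pow(A, 2)), -10) = Add(Mul(2, Pow(A, 2)), -10) = Add(-10, Mul(2, Pow(A, 2))))
Mul(Mul(84, Mul(-1, -67)), Function('j')(0)) = Mul(Mul(84, Mul(-1, -67)), Add(-10, Mul(2, Pow(0, 2)))) = Mul(Mul(84, 67), Add(-10, Mul(2, 0))) = Mul(5628, Add(-10, 0)) = Mul(5628, -10) = -56280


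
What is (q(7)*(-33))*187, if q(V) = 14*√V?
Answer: -86394*√7 ≈ -2.2858e+5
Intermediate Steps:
(q(7)*(-33))*187 = ((14*√7)*(-33))*187 = -462*√7*187 = -86394*√7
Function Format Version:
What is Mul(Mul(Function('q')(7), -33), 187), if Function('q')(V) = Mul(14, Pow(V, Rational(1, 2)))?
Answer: Mul(-86394, Pow(7, Rational(1, 2))) ≈ -2.2858e+5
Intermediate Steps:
Mul(Mul(Function('q')(7), -33), 187) = Mul(Mul(Mul(14, Pow(7, Rational(1, 2))), -33), 187) = Mul(Mul(-462, Pow(7, Rational(1, 2))), 187) = Mul(-86394, Pow(7, Rational(1, 2)))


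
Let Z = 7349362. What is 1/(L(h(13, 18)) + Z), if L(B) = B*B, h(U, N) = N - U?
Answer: 1/7349387 ≈ 1.3607e-7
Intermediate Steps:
L(B) = B²
1/(L(h(13, 18)) + Z) = 1/((18 - 1*13)² + 7349362) = 1/((18 - 13)² + 7349362) = 1/(5² + 7349362) = 1/(25 + 7349362) = 1/7349387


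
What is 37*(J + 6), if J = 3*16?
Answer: 1998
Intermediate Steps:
J = 48
37*(J + 6) = 37*(48 + 6) = 37*54 = 1998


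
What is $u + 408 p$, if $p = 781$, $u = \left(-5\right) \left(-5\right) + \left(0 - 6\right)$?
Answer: $318667$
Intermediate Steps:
$u = 19$ ($u = 25 + \left(0 - 6\right) = 25 - 6 = 19$)
$u + 408 p = 19 + 408 \cdot 781 = 19 + 318648 = 318667$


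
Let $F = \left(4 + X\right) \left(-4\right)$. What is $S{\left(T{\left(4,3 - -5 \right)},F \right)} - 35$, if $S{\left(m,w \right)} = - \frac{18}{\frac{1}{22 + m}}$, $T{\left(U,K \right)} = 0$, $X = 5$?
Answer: $-431$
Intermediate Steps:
$F = -36$ ($F = \left(4 + 5\right) \left(-4\right) = 9 \left(-4\right) = -36$)
$S{\left(m,w \right)} = -396 - 18 m$ ($S{\left(m,w \right)} = - 18 \left(22 + m\right) = -396 - 18 m$)
$S{\left(T{\left(4,3 - -5 \right)},F \right)} - 35 = \left(-396 - 0\right) - 35 = \left(-396 + 0\right) - 35 = -396 - 35 = -431$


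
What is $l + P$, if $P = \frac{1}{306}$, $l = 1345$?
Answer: $\frac{411571}{306} \approx 1345.0$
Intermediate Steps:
$P = \frac{1}{306} \approx 0.003268$
$l + P = 1345 + \frac{1}{306} = \frac{411571}{306}$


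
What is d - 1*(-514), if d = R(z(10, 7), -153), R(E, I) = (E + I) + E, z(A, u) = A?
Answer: 381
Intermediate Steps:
R(E, I) = I + 2*E
d = -133 (d = -153 + 2*10 = -153 + 20 = -133)
d - 1*(-514) = -133 - 1*(-514) = -133 + 514 = 381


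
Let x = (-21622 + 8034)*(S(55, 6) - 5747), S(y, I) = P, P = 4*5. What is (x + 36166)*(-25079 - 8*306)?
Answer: -2143104730334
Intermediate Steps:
P = 20
S(y, I) = 20
x = 77818476 (x = (-21622 + 8034)*(20 - 5747) = -13588*(-5727) = 77818476)
(x + 36166)*(-25079 - 8*306) = (77818476 + 36166)*(-25079 - 8*306) = 77854642*(-25079 - 2448) = 77854642*(-27527) = -2143104730334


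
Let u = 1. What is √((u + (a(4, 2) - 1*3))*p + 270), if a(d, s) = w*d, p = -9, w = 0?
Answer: 12*√2 ≈ 16.971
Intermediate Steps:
a(d, s) = 0 (a(d, s) = 0*d = 0)
√((u + (a(4, 2) - 1*3))*p + 270) = √((1 + (0 - 1*3))*(-9) + 270) = √((1 + (0 - 3))*(-9) + 270) = √((1 - 3)*(-9) + 270) = √(-2*(-9) + 270) = √(18 + 270) = √288 = 12*√2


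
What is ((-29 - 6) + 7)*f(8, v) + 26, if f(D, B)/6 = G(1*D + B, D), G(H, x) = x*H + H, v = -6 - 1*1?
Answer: -1486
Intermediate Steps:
v = -7 (v = -6 - 1 = -7)
G(H, x) = H + H*x (G(H, x) = H*x + H = H + H*x)
f(D, B) = 6*(1 + D)*(B + D) (f(D, B) = 6*((1*D + B)*(1 + D)) = 6*((D + B)*(1 + D)) = 6*((B + D)*(1 + D)) = 6*((1 + D)*(B + D)) = 6*(1 + D)*(B + D))
((-29 - 6) + 7)*f(8, v) + 26 = ((-29 - 6) + 7)*(6*(1 + 8)*(-7 + 8)) + 26 = (-35 + 7)*(6*9*1) + 26 = -28*54 + 26 = -1512 + 26 = -1486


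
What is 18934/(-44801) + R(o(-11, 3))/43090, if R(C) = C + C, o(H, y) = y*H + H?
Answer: -409904274/965237545 ≈ -0.42467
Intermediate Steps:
o(H, y) = H + H*y (o(H, y) = H*y + H = H + H*y)
R(C) = 2*C
18934/(-44801) + R(o(-11, 3))/43090 = 18934/(-44801) + (2*(-11*(1 + 3)))/43090 = 18934*(-1/44801) + (2*(-11*4))*(1/43090) = -18934/44801 + (2*(-44))*(1/43090) = -18934/44801 - 88*1/43090 = -18934/44801 - 44/21545 = -409904274/965237545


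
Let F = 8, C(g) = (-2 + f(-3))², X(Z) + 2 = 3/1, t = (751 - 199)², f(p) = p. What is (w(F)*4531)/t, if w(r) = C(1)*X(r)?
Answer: 4925/13248 ≈ 0.37175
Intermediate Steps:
t = 304704 (t = 552² = 304704)
X(Z) = 1 (X(Z) = -2 + 3/1 = -2 + 3*1 = -2 + 3 = 1)
C(g) = 25 (C(g) = (-2 - 3)² = (-5)² = 25)
w(r) = 25 (w(r) = 25*1 = 25)
(w(F)*4531)/t = (25*4531)/304704 = 113275*(1/304704) = 4925/13248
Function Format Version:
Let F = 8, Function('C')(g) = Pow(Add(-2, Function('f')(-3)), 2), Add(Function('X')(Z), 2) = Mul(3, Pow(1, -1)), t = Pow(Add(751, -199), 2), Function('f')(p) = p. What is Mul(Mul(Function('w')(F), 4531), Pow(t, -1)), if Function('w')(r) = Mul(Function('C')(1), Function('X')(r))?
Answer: Rational(4925, 13248) ≈ 0.37175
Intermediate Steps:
t = 304704 (t = Pow(552, 2) = 304704)
Function('X')(Z) = 1 (Function('X')(Z) = Add(-2, Mul(3, Pow(1, -1))) = Add(-2, Mul(3, 1)) = Add(-2, 3) = 1)
Function('C')(g) = 25 (Function('C')(g) = Pow(Add(-2, -3), 2) = Pow(-5, 2) = 25)
Function('w')(r) = 25 (Function('w')(r) = Mul(25, 1) = 25)
Mul(Mul(Function('w')(F), 4531), Pow(t, -1)) = Mul(Mul(25, 4531), Pow(304704, -1)) = Mul(113275, Rational(1, 304704)) = Rational(4925, 13248)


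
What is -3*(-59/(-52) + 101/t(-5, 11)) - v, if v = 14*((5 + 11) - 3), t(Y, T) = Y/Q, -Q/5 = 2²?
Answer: -72665/52 ≈ -1397.4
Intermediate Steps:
Q = -20 (Q = -5*2² = -5*4 = -20)
t(Y, T) = -Y/20 (t(Y, T) = Y/(-20) = Y*(-1/20) = -Y/20)
v = 182 (v = 14*(16 - 3) = 14*13 = 182)
-3*(-59/(-52) + 101/t(-5, 11)) - v = -3*(-59/(-52) + 101/((-1/20*(-5)))) - 1*182 = -3*(-59*(-1/52) + 101/(¼)) - 182 = -3*(59/52 + 101*4) - 182 = -3*(59/52 + 404) - 182 = -3*21067/52 - 182 = -63201/52 - 182 = -72665/52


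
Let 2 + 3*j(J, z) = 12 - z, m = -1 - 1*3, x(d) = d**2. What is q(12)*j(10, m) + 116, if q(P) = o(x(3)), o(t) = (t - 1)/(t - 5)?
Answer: 376/3 ≈ 125.33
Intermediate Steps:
m = -4 (m = -1 - 3 = -4)
o(t) = (-1 + t)/(-5 + t)
j(J, z) = 10/3 - z/3 (j(J, z) = -2/3 + (12 - z)/3 = -2/3 + (4 - z/3) = 10/3 - z/3)
q(P) = 2 (q(P) = (-1 + 3**2)/(-5 + 3**2) = (-1 + 9)/(-5 + 9) = 8/4 = (1/4)*8 = 2)
q(12)*j(10, m) + 116 = 2*(10/3 - 1/3*(-4)) + 116 = 2*(10/3 + 4/3) + 116 = 2*(14/3) + 116 = 28/3 + 116 = 376/3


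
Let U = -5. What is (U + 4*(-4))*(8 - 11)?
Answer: 63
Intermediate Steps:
(U + 4*(-4))*(8 - 11) = (-5 + 4*(-4))*(8 - 11) = (-5 - 16)*(-3) = -21*(-3) = 63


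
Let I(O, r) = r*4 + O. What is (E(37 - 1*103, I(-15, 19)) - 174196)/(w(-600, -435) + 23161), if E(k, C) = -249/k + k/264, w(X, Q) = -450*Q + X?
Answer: -7664469/9605684 ≈ -0.79791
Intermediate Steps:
w(X, Q) = X - 450*Q
I(O, r) = O + 4*r (I(O, r) = 4*r + O = O + 4*r)
E(k, C) = -249/k + k/264 (E(k, C) = -249/k + k*(1/264) = -249/k + k/264)
(E(37 - 1*103, I(-15, 19)) - 174196)/(w(-600, -435) + 23161) = ((-249/(37 - 1*103) + (37 - 1*103)/264) - 174196)/((-600 - 450*(-435)) + 23161) = ((-249/(37 - 103) + (37 - 103)/264) - 174196)/((-600 + 195750) + 23161) = ((-249/(-66) + (1/264)*(-66)) - 174196)/(195150 + 23161) = ((-249*(-1/66) - ¼) - 174196)/218311 = ((83/22 - ¼) - 174196)*(1/218311) = (155/44 - 174196)*(1/218311) = -7664469/44*1/218311 = -7664469/9605684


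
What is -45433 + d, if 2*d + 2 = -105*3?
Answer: -91183/2 ≈ -45592.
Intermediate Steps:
d = -317/2 (d = -1 + (-105*3)/2 = -1 + (1/2)*(-315) = -1 - 315/2 = -317/2 ≈ -158.50)
-45433 + d = -45433 - 317/2 = -91183/2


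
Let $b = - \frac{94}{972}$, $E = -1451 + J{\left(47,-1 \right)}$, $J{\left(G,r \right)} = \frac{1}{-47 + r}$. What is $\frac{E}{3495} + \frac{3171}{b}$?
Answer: $- \frac{258539216063}{7884720} \approx -32790.0$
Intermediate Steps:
$E = - \frac{69649}{48}$ ($E = -1451 + \frac{1}{-47 - 1} = -1451 + \frac{1}{-48} = -1451 - \frac{1}{48} = - \frac{69649}{48} \approx -1451.0$)
$b = - \frac{47}{486}$ ($b = \left(-94\right) \frac{1}{972} = - \frac{47}{486} \approx -0.096708$)
$\frac{E}{3495} + \frac{3171}{b} = - \frac{69649}{48 \cdot 3495} + \frac{3171}{- \frac{47}{486}} = \left(- \frac{69649}{48}\right) \frac{1}{3495} + 3171 \left(- \frac{486}{47}\right) = - \frac{69649}{167760} - \frac{1541106}{47} = - \frac{258539216063}{7884720}$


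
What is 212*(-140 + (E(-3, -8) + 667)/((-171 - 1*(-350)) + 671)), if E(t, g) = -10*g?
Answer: -12534818/425 ≈ -29494.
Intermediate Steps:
212*(-140 + (E(-3, -8) + 667)/((-171 - 1*(-350)) + 671)) = 212*(-140 + (-10*(-8) + 667)/((-171 - 1*(-350)) + 671)) = 212*(-140 + (80 + 667)/((-171 + 350) + 671)) = 212*(-140 + 747/(179 + 671)) = 212*(-140 + 747/850) = 212*(-118253/850) = -12534818/425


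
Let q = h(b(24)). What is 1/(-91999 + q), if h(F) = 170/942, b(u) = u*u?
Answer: -471/43331444 ≈ -1.0870e-5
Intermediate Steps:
b(u) = u**2
h(F) = 85/471 (h(F) = 170*(1/942) = 85/471)
q = 85/471 ≈ 0.18047
1/(-91999 + q) = 1/(-91999 + 85/471) = 1/(-43331444/471) = -471/43331444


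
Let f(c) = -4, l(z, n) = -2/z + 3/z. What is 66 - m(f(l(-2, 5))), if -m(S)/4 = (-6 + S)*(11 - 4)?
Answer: -214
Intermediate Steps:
l(z, n) = 1/z
m(S) = 168 - 28*S (m(S) = -4*(-6 + S)*(11 - 4) = -4*(-6 + S)*7 = -4*(-42 + 7*S) = 168 - 28*S)
66 - m(f(l(-2, 5))) = 66 - (168 - 28*(-4)) = 66 - (168 + 112) = 66 - 1*280 = 66 - 280 = -214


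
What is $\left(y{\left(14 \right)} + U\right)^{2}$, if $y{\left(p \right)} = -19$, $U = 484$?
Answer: $216225$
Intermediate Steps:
$\left(y{\left(14 \right)} + U\right)^{2} = \left(-19 + 484\right)^{2} = 465^{2} = 216225$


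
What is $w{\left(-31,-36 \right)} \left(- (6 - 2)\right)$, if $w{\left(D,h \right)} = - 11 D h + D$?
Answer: $49228$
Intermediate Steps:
$w{\left(D,h \right)} = D - 11 D h$ ($w{\left(D,h \right)} = - 11 D h + D = D - 11 D h$)
$w{\left(-31,-36 \right)} \left(- (6 - 2)\right) = - 31 \left(1 - -396\right) \left(- (6 - 2)\right) = - 31 \left(1 + 396\right) \left(\left(-1\right) 4\right) = \left(-31\right) 397 \left(-4\right) = \left(-12307\right) \left(-4\right) = 49228$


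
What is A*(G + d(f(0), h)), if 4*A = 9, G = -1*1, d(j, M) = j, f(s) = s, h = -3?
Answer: -9/4 ≈ -2.2500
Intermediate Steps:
G = -1
A = 9/4 (A = (¼)*9 = 9/4 ≈ 2.2500)
A*(G + d(f(0), h)) = 9*(-1 + 0)/4 = (9/4)*(-1) = -9/4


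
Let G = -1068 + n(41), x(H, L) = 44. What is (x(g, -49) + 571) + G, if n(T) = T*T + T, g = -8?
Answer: 1269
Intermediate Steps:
n(T) = T + T² (n(T) = T² + T = T + T²)
G = 654 (G = -1068 + 41*(1 + 41) = -1068 + 41*42 = -1068 + 1722 = 654)
(x(g, -49) + 571) + G = (44 + 571) + 654 = 615 + 654 = 1269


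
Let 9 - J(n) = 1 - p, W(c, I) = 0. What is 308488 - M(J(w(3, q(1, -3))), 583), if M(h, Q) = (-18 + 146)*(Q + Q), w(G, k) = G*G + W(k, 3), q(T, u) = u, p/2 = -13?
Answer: 159240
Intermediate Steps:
p = -26 (p = 2*(-13) = -26)
w(G, k) = G² (w(G, k) = G*G + 0 = G² + 0 = G²)
J(n) = -18 (J(n) = 9 - (1 - 1*(-26)) = 9 - (1 + 26) = 9 - 1*27 = 9 - 27 = -18)
M(h, Q) = 256*Q (M(h, Q) = 128*(2*Q) = 256*Q)
308488 - M(J(w(3, q(1, -3))), 583) = 308488 - 256*583 = 308488 - 1*149248 = 308488 - 149248 = 159240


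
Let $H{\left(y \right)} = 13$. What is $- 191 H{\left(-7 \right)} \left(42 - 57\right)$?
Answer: $37245$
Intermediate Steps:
$- 191 H{\left(-7 \right)} \left(42 - 57\right) = \left(-191\right) 13 \left(42 - 57\right) = - 2483 \left(42 - 57\right) = \left(-2483\right) \left(-15\right) = 37245$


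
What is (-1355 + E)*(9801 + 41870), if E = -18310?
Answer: -1016110215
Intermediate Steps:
(-1355 + E)*(9801 + 41870) = (-1355 - 18310)*(9801 + 41870) = -19665*51671 = -1016110215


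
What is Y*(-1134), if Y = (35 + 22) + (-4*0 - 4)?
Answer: -60102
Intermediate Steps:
Y = 53 (Y = 57 + (0 - 4) = 57 - 4 = 53)
Y*(-1134) = 53*(-1134) = -60102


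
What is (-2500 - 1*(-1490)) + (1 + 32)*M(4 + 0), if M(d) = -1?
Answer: -1043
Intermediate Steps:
(-2500 - 1*(-1490)) + (1 + 32)*M(4 + 0) = (-2500 - 1*(-1490)) + (1 + 32)*(-1) = (-2500 + 1490) + 33*(-1) = -1010 - 33 = -1043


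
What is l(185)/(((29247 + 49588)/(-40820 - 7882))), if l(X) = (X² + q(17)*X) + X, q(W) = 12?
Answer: -356790852/15767 ≈ -22629.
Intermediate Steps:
l(X) = X² + 13*X (l(X) = (X² + 12*X) + X = X² + 13*X)
l(185)/(((29247 + 49588)/(-40820 - 7882))) = (185*(13 + 185))/(((29247 + 49588)/(-40820 - 7882))) = (185*198)/((78835/(-48702))) = 36630/((78835*(-1/48702))) = 36630/(-78835/48702) = 36630*(-48702/78835) = -356790852/15767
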